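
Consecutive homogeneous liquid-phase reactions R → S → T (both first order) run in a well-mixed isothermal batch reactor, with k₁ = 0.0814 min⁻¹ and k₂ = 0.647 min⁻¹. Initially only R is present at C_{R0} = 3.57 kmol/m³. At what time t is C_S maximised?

3.67 min

Setting dC_S/dt = 0 gives t_opt = ln(k₂/k₁)/(k₂−k₁).
= ln(0.647/0.0814)/(0.647−0.0814) = ln(7.948)/0.5656 = 2.073/0.5656 = 3.67 min.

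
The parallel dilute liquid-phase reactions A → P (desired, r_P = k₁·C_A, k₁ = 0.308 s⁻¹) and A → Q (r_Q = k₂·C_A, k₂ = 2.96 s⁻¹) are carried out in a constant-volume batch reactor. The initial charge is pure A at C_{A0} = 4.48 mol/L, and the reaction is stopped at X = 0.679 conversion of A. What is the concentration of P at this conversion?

C_A = C_{A0}(1−X) = 1.438 mol/L.
Both paths are first order in A, so the instantaneous fraction to P is constant: dC_P/d(−C_A) = k₁/(k₁+k₂) = 0.09425.
C_P = 0.09425·(C_{A0}−C_A) = 0.09425×3.042 = 0.287 mol/L.

0.287 mol/L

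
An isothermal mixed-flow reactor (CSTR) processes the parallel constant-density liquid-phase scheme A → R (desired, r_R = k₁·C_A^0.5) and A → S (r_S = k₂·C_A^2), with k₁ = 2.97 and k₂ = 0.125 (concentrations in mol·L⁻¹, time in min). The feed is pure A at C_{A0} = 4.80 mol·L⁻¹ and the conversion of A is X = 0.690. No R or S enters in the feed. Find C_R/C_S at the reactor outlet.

Exit C_A = C_{A0}(1−X) = 4.80×0.310 = 1.488 mol·L⁻¹.
A CSTR operates uniformly at the exit composition, giving r_R = 3.623 and r_S = 0.2768 (each k·C_A^n at C_A = 1.488).
Overall selectivity = C_R/C_S = r_Rτ/(r_Sτ) = r_R/r_S = 13.1.

13.1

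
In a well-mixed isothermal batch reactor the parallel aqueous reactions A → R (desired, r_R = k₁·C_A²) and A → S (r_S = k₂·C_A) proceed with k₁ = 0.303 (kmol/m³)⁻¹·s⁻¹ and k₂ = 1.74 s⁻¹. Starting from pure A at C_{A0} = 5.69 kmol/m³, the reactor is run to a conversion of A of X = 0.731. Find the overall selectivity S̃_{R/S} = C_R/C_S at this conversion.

C_A = C_{A0}(1−X) = 1.531 kmol/m³.
Along a PFR/batch, dC_S/dC_A = −r_S/(r_R+r_S) = −k₂/(k₂+k₁·C_A).
Integrating from C_{A0} to C_A: C_S = (1.74/0.303)·ln[(1.74+0.303·5.69)/(1.74+0.303·1.53)] = 5.743·ln(3.464/2.204) = 2.597 kmol/m³.
Then C_R = (C_{A0}−C_A) − C_S = 4.159 − 2.597 = 1.562 kmol/m³.
S̃_{R/S} = C_R/C_S = 1.562/2.597 = 0.601.

0.601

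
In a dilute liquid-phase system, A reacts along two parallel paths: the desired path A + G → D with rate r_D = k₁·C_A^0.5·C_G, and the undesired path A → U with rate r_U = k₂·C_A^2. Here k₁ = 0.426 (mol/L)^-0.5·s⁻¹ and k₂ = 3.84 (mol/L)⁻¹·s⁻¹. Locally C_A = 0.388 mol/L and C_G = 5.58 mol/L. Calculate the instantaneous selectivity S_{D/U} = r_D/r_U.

S_{D/U} = r_D/r_U = (k₁·C_A^0.5·C_G)/(k₂·C_A^2) = (k₁/k₂)·C_A^-1.5·C_G.
= (0.426×0.3880^0.5×5.580) / (3.84×0.3880^2) = 1.481/0.5781 = 2.56.

2.56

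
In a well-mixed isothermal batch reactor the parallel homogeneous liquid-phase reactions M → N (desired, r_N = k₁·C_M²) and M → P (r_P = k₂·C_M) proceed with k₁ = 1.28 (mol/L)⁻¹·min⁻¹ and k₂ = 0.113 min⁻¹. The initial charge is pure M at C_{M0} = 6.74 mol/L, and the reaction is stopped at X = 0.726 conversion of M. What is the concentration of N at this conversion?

4.78 mol/L

C_M = C_{M0}(1−X) = 1.847 mol/L.
Along a PFR/batch, dC_P/dC_M = −r_P/(r_N+r_P) = −k₂/(k₂+k₁·C_M).
Integrating from C_{M0} to C_M: C_P = (0.113/1.28)·ln[(0.113+1.28·6.74)/(0.113+1.28·1.85)] = 0.08828·ln(8.740/2.477) = 0.1113 mol/L.
Then C_N = (C_{M0}−C_M) − C_P = 4.893 − 0.1113 = 4.782 mol/L.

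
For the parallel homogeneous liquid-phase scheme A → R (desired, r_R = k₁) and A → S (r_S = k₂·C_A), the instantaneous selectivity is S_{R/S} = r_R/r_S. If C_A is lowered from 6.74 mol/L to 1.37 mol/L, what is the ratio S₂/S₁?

S_{R/S} = (k₁/k₂)·C_A⁻¹, so S₂/S₁ = (C_{A,2}/C_{A,1})⁻¹.
= 6.74/1.37 = 4.92.
Selectivity toward R rises as C_A falls — low-concentration operation is favoured.

4.92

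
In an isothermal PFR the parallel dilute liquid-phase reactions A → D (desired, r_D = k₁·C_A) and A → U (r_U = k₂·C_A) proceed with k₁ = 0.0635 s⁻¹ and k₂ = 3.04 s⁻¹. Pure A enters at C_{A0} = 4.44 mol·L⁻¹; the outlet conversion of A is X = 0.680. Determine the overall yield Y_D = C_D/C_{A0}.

0.0139

C_A = C_{A0}(1−X) = 1.421 mol·L⁻¹.
Both paths are first order in A, so the instantaneous fraction to D is constant: dC_D/d(−C_A) = k₁/(k₁+k₂) = 0.02046.
C_D = 0.02046·(C_{A0}−C_A) = 0.02046×3.019 = 0.0618 mol·L⁻¹.
Y_D = C_D/C_{A0} = 0.06178/4.44 = 0.0139.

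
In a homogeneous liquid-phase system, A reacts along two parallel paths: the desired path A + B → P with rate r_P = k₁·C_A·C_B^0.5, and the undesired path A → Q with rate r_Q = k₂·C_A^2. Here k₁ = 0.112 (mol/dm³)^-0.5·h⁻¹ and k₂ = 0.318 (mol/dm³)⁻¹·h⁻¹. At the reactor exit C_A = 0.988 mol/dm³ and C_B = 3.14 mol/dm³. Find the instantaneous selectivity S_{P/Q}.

S_{P/Q} = r_P/r_Q = (k₁·C_A·C_B^0.5)/(k₂·C_A^2) = (k₁/k₂)·C_A⁻¹·C_B^0.5.
= (0.112×0.9880×3.140^0.5) / (0.318×0.9880^2) = 0.1961/0.3104 = 0.632.

0.632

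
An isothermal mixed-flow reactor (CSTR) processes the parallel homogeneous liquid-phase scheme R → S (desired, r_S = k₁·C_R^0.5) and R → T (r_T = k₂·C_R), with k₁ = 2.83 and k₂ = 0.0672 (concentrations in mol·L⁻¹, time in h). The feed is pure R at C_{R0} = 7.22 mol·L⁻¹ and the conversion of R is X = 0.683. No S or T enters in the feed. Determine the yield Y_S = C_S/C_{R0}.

Exit C_R = C_{R0}(1−X) = 7.22×0.317 = 2.289 mol·L⁻¹.
Rates in a CSTR are evaluated at the outlet concentration: r_S = 2.83×2.289^0.5 = 4.281, r_T = 0.0672×2.289 = 0.1538.
Fraction of consumed R going to S: r_S/(r_S+r_T) = 0.9653.
C_S = 0.9653·C_{R0}·X = 0.9653×7.22×0.683 = 4.76 mol·L⁻¹; Y_S = C_S/C_{R0} = 0.659.

0.659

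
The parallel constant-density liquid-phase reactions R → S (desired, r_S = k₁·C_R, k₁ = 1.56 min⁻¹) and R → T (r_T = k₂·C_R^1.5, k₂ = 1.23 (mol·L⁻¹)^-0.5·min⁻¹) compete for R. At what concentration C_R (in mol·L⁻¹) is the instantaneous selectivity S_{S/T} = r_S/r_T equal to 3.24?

0.153 mol·L⁻¹

S_{S/T} = (k₁/k₂)·C_R^-0.5 ⇒ C_R = (S·k₂/k₁)^(-2).
= (3.24×1.23/1.56)^(-2) = (2.555)^(-2) = 0.153 mol·L⁻¹.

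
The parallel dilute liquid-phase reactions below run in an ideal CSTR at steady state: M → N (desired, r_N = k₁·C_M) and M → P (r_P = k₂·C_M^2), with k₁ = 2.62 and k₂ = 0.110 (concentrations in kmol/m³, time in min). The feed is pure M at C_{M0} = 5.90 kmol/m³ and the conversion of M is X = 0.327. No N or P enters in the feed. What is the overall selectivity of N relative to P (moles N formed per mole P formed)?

Exit C_M = C_{M0}(1−X) = 5.90×0.673 = 3.971 kmol/m³.
A CSTR operates uniformly at the exit composition, giving r_N = 10.40 and r_P = 1.734 (each k·C_M^n at C_M = 3.971).
Overall selectivity = C_N/C_P = r_Nτ/(r_Pτ) = r_N/r_P = 6.00.

6.00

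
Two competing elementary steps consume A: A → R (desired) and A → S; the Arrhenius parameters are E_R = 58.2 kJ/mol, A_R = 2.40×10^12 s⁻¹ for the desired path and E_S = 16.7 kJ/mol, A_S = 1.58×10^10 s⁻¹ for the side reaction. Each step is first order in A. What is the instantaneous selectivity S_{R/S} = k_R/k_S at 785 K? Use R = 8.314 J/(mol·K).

Since both paths have the same order in A, the concentration cancels and S_{R/S} = k_R/k_S = (A_R/A_S)·exp[(E_S−E_R)/(RT)].
(E_S−E_R)/(RT) = (16.7−58.2)×10³/(8.314×785) = -41500/6526 = -6.359.
k_R/k_S = (2.40×10^12/1.58×10^10)·exp(-6.359) = 151.9 × 0.001732 = 0.263.

0.263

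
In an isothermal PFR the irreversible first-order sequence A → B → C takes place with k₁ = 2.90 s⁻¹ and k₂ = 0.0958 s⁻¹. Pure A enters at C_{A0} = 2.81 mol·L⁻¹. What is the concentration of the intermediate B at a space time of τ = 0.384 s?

Solving the coupled first-order balances gives C_B(τ) = [k₁/(k₂−k₁)]·C_{A0}·(e^(−k₁τ) − e^(−k₂τ)).
e^(−k₁τ) = e^(−2.90×0.384) = e^(−1.114) = 0.3284; e^(−k₂τ) = e^(−0.03679) = 0.9639.
C_B = 2.90×2.81/(0.0958−2.90) × (0.3284−0.9639) = (-2.906)×(-0.6355) = 1.847 mol·L⁻¹.

1.85 mol·L⁻¹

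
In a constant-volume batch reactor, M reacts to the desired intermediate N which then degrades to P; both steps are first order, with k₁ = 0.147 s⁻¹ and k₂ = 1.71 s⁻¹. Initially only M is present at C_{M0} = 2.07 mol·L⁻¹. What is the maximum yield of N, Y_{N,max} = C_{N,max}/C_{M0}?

0.0682

For a first-order series the maximum intermediate yield is C_{N,max}/C_{M0} = (k₁/k₂)^[k₂/(k₂−k₁)].
= (0.147/1.71)^(1.71/(1.71−0.147)) = (0.08596)^(1.094) = 0.06825.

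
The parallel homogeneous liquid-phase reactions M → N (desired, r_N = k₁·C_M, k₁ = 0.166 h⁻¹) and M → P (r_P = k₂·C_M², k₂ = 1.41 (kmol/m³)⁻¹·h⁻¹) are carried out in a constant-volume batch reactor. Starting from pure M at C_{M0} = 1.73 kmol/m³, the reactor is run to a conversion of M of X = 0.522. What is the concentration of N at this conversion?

C_M = C_{M0}(1−X) = 0.8269 kmol/m³.
Along a PFR/batch, dC_N/dC_M = −r_N/(r_N+r_P) = −k₁/(k₁+k₂·C_M).
Integrating from C_{M0} to C_M: C_N = (0.166/1.41)·ln[(0.166+1.41·1.73)/(0.166+1.41·0.827)] = 0.1177·ln(2.605/1.332) = 0.07898 kmol/m³.

0.0790 kmol/m³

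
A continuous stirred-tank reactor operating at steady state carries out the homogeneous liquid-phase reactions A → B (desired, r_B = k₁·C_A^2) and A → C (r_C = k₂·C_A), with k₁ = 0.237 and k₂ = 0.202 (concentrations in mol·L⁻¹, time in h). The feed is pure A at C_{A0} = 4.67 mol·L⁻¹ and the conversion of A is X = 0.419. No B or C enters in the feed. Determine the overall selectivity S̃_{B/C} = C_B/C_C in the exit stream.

Exit C_A = C_{A0}(1−X) = 4.67×0.581 = 2.713 mol·L⁻¹.
In a CSTR the entire volume is at exit conditions, so r_B = 0.237×2.713^2 = 1.745 and r_C = 0.202×2.713 = 0.5481.
Overall selectivity = C_B/C_C = r_Bτ/(r_Cτ) = r_B/r_C = 3.18.

3.18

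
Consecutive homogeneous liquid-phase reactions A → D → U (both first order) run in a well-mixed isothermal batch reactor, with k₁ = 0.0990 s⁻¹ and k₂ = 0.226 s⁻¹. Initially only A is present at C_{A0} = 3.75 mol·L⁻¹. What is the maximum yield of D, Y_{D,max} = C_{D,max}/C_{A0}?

At the optimum, C_{D,max}/C_{A0} = (k₁/k₂)^[k₂/(k₂−k₁)].
= (0.0990/0.226)^(0.226/(0.226−0.0990)) = (0.4381)^(1.780) = 0.2302.

0.230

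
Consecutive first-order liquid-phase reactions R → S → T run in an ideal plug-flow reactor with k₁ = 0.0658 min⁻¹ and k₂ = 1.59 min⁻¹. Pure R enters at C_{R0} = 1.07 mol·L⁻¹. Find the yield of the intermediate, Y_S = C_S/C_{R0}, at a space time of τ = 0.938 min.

Solving the coupled first-order balances gives C_S(τ) = [k₁/(k₂−k₁)]·C_{R0}·(e^(−k₁τ) − e^(−k₂τ)).
e^(−k₁τ) = e^(−0.0658×0.938) = e^(−0.06172) = 0.9401; e^(−k₂τ) = e^(−1.491) = 0.2251.
C_S = 0.0658×1.07/(1.59−0.0658) × (0.9401−0.2251) = 0.04619×0.7151 = 0.03303 mol·L⁻¹.
Y_S = C_S/C_{R0} = 0.03303/1.07 = 0.0309.

0.0309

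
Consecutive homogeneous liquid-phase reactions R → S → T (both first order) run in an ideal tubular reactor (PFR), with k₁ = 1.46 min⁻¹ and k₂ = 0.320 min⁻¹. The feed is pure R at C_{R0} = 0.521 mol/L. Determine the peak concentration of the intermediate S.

Evaluating C_S at τ_opt = ln(k₂/k₁)/(k₂−k₁) gives C_{S,max}/C_{R0} = (k₁/k₂)^[k₂/(k₂−k₁)].
= (1.46/0.320)^(0.320/(0.320−1.46)) = (4.562)^(-0.2807) = 0.6531.
C_{S,max} = 0.6531×0.521 = 0.340 mol/L.

0.340 mol/L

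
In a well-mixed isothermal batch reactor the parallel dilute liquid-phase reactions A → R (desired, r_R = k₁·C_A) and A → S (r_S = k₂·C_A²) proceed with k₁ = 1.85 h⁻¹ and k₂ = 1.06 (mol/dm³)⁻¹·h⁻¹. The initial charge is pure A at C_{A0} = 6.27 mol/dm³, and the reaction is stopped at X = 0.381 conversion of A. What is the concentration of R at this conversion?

0.618 mol/dm³

C_A = C_{A0}(1−X) = 3.881 mol/dm³.
Along a PFR/batch, dC_R/dC_A = −r_R/(r_R+r_S) = −k₁/(k₁+k₂·C_A).
Integrating from C_{A0} to C_A: C_R = (1.85/1.06)·ln[(1.85+1.06·6.27)/(1.85+1.06·3.88)] = 1.745·ln(8.496/5.964) = 0.6176 mol/dm³.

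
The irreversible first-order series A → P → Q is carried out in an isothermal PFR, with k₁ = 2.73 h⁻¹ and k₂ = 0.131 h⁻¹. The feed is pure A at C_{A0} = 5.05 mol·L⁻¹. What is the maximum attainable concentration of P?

At the optimum, C_{P,max}/C_{A0} = (k₁/k₂)^[k₂/(k₂−k₁)].
= (2.73/0.131)^(0.131/(0.131−2.73)) = (20.84)^(-0.05040) = 0.8581.
C_{P,max} = 0.8581×5.05 = 4.33 mol·L⁻¹.

4.33 mol·L⁻¹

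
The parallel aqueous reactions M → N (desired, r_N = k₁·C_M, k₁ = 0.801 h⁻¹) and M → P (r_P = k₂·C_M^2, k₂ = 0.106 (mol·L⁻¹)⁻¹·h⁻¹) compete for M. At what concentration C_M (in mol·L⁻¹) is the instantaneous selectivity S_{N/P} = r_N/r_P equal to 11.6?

0.651 mol·L⁻¹

S_{N/P} = (k₁/k₂)·C_M⁻¹ ⇒ C_M = (S·k₂/k₁)^(-1).
= (11.6×0.106/0.801)^(-1) = (1.535)^(-1) = 0.651 mol·L⁻¹.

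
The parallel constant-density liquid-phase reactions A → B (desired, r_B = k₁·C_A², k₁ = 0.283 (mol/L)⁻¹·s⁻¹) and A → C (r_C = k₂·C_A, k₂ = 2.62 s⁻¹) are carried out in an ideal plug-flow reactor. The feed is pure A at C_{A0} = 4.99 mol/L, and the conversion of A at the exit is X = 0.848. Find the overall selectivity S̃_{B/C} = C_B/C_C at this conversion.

C_A = C_{A0}(1−X) = 0.7585 mol/L.
Along a PFR/batch, dC_C/dC_A = −r_C/(r_B+r_C) = −k₂/(k₂+k₁·C_A).
Integrating from C_{A0} to C_A: C_C = (2.62/0.283)·ln[(2.62+0.283·4.99)/(2.62+0.283·0.758)] = 9.258·ln(4.032/2.835) = 3.262 mol/L.
Then C_B = (C_{A0}−C_A) − C_C = 4.232 − 3.262 = 0.9691 mol/L.
S̃_{B/C} = C_B/C_C = 0.9691/3.262 = 0.297.

0.297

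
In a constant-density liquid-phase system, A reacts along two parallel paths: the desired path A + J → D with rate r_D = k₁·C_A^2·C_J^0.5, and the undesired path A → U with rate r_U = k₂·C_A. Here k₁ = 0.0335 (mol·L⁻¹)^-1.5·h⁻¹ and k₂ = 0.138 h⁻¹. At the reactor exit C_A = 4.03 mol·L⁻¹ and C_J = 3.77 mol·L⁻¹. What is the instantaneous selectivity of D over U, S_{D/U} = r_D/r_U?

S_{D/U} = r_D/r_U = (k₁·C_A^2·C_J^0.5)/(k₂·C_A) = (k₁/k₂)·C_A·C_J^0.5.
= (0.0335×4.030^2×3.770^0.5) / (0.138×4.030) = 1.056/0.5561 = 1.90.

1.90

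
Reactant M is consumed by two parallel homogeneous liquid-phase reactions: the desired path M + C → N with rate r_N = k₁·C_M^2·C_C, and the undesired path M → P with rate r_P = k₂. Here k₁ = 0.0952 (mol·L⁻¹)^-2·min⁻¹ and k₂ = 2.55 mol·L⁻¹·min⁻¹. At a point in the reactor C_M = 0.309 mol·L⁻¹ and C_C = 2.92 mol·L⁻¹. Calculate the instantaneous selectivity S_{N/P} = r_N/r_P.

S_{N/P} = r_N/r_P = (k₁·C_M^2·C_C)/(k₂) = (k₁/k₂)·C_M^2·C_C.
= (0.0952×0.3090^2×2.920) / (2.55) = 0.02654/2.550 = 0.0104.
Since the desired path is higher order in M, keeping C_M high (PFR or concentrated feed) favours N.

0.0104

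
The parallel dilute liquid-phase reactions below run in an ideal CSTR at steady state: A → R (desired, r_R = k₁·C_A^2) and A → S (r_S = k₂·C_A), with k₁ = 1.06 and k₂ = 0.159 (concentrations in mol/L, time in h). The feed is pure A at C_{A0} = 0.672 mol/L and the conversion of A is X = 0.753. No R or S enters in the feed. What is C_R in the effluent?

0.266 mol/L

Exit C_A = C_{A0}(1−X) = 0.672×0.247 = 0.1660 mol/L.
Rates in a CSTR are evaluated at the outlet concentration: r_R = 1.06×0.1660^2 = 0.02920, r_S = 0.159×0.1660 = 0.02639.
Fraction of consumed A going to R: r_R/(r_R+r_S) = 0.5253.
C_R = 0.5253·C_{A0}·X = 0.5253×0.672×0.753 = 0.266 mol/L.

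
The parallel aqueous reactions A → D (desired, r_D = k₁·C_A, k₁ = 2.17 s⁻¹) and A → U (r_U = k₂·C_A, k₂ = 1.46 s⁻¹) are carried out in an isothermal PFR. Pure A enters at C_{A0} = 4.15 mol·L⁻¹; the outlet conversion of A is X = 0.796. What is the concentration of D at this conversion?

C_A = C_{A0}(1−X) = 0.8466 mol·L⁻¹.
Both paths are first order in A, so the instantaneous fraction to D is constant: dC_D/d(−C_A) = k₁/(k₁+k₂) = 0.5978.
C_D = 0.5978·(C_{A0}−C_A) = 0.5978×3.303 = 1.97 mol·L⁻¹.

1.97 mol·L⁻¹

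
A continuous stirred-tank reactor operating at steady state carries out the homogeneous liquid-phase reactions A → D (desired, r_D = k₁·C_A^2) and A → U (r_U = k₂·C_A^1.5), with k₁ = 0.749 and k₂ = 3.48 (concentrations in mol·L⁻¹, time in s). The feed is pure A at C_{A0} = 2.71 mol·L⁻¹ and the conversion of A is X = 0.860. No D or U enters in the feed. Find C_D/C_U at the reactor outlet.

0.133

Exit C_A = C_{A0}(1−X) = 2.71×0.140 = 0.3794 mol·L⁻¹.
In a CSTR the entire volume is at exit conditions, so r_D = 0.749×0.3794^2 = 0.1078 and r_U = 3.48×0.3794^1.5 = 0.8133.
Overall selectivity = C_D/C_U = r_Dτ/(r_Uτ) = r_D/r_U = 0.133.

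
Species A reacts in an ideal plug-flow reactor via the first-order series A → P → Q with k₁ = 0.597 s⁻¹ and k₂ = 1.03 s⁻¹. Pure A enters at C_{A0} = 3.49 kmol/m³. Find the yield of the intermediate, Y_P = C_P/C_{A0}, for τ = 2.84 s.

0.179

The intermediate concentration in a first-order A→B→C sequence is C_P = k₁C_{A0}(e^(−k₁τ) − e^(−k₂τ))/(k₂−k₁).
e^(−k₁τ) = e^(−0.597×2.84) = e^(−1.695) = 0.1835; e^(−k₂τ) = e^(−2.925) = 0.05365.
C_P = 0.597×3.49/(1.03−0.597) × (0.1835−0.05365) = 4.812×0.1299 = 0.6249 kmol/m³.
Y_P = C_P/C_{A0} = 0.6249/3.49 = 0.179.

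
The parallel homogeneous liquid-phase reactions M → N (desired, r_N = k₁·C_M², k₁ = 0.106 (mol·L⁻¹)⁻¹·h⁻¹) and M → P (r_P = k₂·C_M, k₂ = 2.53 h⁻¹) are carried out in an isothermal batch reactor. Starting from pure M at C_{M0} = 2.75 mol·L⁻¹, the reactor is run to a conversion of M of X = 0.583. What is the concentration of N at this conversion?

0.121 mol·L⁻¹

C_M = C_{M0}(1−X) = 1.147 mol·L⁻¹.
Along a PFR/batch, dC_P/dC_M = −r_P/(r_N+r_P) = −k₂/(k₂+k₁·C_M).
Integrating from C_{M0} to C_M: C_P = (2.53/0.106)·ln[(2.53+0.106·2.75)/(2.53+0.106·1.15)] = 23.87·ln(2.821/2.652) = 1.483 mol·L⁻¹.
Then C_N = (C_{M0}−C_M) − C_P = 1.603 − 1.483 = 0.1205 mol·L⁻¹.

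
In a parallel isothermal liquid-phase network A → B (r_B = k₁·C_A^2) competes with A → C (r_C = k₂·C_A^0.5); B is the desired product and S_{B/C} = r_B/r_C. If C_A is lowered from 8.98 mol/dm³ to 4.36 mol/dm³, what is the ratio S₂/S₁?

S_{B/C} = (k₁/k₂)·C_A^1.5, so S₂/S₁ = (C_{A,2}/C_{A,1})^1.5.
= (4.36/8.98)^1.5 = (0.4855)^1.5 = 0.338.
Selectivity toward B falls as C_A falls — high-concentration operation is favoured.

0.338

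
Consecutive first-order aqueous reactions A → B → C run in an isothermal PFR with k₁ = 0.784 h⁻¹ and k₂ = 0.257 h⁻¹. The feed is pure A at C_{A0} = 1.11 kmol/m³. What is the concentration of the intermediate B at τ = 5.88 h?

0.348 kmol/m³

The intermediate concentration in a first-order A→B→C sequence is C_B = k₁C_{A0}(e^(−k₁τ) − e^(−k₂τ))/(k₂−k₁).
e^(−k₁τ) = e^(−0.784×5.88) = e^(−4.610) = 0.009953; e^(−k₂τ) = e^(−1.511) = 0.2207.
C_B = 0.784×1.11/(0.257−0.784) × (0.009953−0.2207) = (-1.651)×(-0.2107) = 0.3479 kmol/m³.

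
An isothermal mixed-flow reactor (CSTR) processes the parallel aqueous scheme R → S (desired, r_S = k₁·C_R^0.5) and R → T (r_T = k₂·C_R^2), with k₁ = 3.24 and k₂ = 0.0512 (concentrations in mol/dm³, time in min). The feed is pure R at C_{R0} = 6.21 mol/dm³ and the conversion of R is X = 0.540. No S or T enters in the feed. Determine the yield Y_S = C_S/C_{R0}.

Exit C_R = C_{R0}(1−X) = 6.21×0.460 = 2.857 mol/dm³.
A CSTR operates uniformly at the exit composition, giving r_S = 5.476 and r_T = 0.4178 (each k·C_R^n at C_R = 2.857).
Fraction of consumed R going to S: r_S/(r_S+r_T) = 0.9291.
C_S = 0.9291·C_{R0}·X = 0.9291×6.21×0.540 = 3.12 mol/dm³; Y_S = C_S/C_{R0} = 0.502.

0.502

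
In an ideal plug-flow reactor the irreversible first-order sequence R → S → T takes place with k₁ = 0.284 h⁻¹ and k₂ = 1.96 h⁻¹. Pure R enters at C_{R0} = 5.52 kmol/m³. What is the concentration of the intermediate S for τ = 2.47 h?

0.456 kmol/m³

For first-order series with pure R initially, C_S(τ) = k₁C_{R0}/(k₂−k₁)·(e^(−k₁τ) − e^(−k₂τ)).
e^(−k₁τ) = e^(−0.284×2.47) = e^(−0.7015) = 0.4959; e^(−k₂τ) = e^(−4.841) = 0.007898.
C_S = 0.284×5.52/(1.96−0.284) × (0.4959−0.007898) = 0.9354×0.4880 = 0.4564 kmol/m³.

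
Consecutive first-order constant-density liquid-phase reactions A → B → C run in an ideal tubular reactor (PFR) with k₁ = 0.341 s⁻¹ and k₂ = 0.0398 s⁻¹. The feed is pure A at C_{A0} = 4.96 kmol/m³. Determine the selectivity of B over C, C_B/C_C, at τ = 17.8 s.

1.25

The intermediate concentration in a first-order A→B→C sequence is C_B = k₁C_{A0}(e^(−k₁τ) − e^(−k₂τ))/(k₂−k₁).
e^(−k₁τ) = e^(−0.341×17.8) = e^(−6.070) = 0.002312; e^(−k₂τ) = e^(−0.7084) = 0.4924.
C_B = 0.341×4.96/(0.0398−0.341) × (0.002312−0.4924) = (-5.615)×(-0.4901) = 2.752 kmol/m³.
C_A = C_{A0}e^(−k₁τ) = 0.01147 kmol/m³, so C_C = C_{A0}−C_A−C_B = 2.196 kmol/m³; C_B/C_C = 1.25.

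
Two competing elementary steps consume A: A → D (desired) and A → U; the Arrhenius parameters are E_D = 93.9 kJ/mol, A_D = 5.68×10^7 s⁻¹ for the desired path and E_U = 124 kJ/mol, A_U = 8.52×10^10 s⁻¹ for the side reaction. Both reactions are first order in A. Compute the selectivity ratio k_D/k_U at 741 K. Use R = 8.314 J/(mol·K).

Since both paths have the same order in A, the concentration cancels and S_{D/U} = k_D/k_U = (A_D/A_U)·exp[(E_U−E_D)/(RT)].
(E_U−E_D)/(RT) = (124−93.9)×10³/(8.314×741) = 30100/6161 = 4.886.
k_D/k_U = (5.68×10^7/8.52×10^10)·exp(4.886) = 6.667×10^-4 × 132.4 = 0.0883.
Since E_D < E_U, lowering the temperature improves selectivity toward D.

0.0883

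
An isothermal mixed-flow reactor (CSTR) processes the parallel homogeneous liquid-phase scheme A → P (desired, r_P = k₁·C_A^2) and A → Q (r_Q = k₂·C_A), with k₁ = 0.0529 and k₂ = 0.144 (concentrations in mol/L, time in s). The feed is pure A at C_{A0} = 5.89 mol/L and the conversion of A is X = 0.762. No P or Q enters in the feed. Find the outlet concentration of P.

1.53 mol/L

Exit C_A = C_{A0}(1−X) = 5.89×0.238 = 1.402 mol/L.
In a CSTR the entire volume is at exit conditions, so r_P = 0.0529×1.402^2 = 0.1040 and r_Q = 0.144×1.402 = 0.2019.
Fraction of consumed A going to P: r_P/(r_P+r_Q) = 0.3399.
C_P = 0.3399·C_{A0}·X = 0.3399×5.89×0.762 = 1.53 mol/L.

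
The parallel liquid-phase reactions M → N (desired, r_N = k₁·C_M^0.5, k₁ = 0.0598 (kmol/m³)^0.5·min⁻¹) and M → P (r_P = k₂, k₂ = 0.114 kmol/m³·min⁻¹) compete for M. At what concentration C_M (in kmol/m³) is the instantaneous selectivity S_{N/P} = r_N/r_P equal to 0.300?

S_{N/P} = (k₁/k₂)·C_M^0.5 ⇒ C_M = (S·k₂/k₁)^(2).
= (0.300×0.114/0.0598)^(2) = (0.5719)^(2) = 0.327 kmol/m³.

0.327 kmol/m³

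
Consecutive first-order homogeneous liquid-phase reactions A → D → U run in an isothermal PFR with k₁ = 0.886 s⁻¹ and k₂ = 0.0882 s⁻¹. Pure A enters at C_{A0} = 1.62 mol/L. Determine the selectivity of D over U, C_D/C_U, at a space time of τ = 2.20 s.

For first-order series with pure A initially, C_D(τ) = k₁C_{A0}/(k₂−k₁)·(e^(−k₁τ) − e^(−k₂τ)).
e^(−k₁τ) = e^(−0.886×2.20) = e^(−1.949) = 0.1424; e^(−k₂τ) = e^(−0.1940) = 0.8236.
C_D = 0.886×1.62/(0.0882−0.886) × (0.1424−0.8236) = (-1.799)×(-0.6812) = 1.226 mol/L.
C_A = C_{A0}e^(−k₁τ) = 0.2307 mol/L, so C_U = C_{A0}−C_A−C_D = 0.1637 mol/L; C_D/C_U = 7.49.

7.49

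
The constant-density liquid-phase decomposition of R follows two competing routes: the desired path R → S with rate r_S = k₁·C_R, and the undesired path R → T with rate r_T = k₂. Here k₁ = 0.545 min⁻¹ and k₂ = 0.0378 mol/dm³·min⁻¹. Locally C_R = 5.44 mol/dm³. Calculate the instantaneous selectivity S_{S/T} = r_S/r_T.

78.4

S_{S/T} = r_S/r_T = (k₁·C_R)/(k₂) = (k₁/k₂)·C_R.
= (0.545×5.440) / (0.0378) = 2.965/0.03780 = 78.4.
Since the desired path is higher order in R, keeping C_R high (PFR or concentrated feed) favours S.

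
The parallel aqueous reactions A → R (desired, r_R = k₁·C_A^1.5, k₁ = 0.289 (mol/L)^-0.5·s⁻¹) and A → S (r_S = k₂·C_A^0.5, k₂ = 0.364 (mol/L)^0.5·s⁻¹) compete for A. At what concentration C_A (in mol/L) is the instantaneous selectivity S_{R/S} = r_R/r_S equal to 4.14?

5.21 mol/L

S_{R/S} = (k₁/k₂)·C_A ⇒ C_A = S·k₂/k₁.
= 4.14×0.364/0.289 = 5.21 mol/L.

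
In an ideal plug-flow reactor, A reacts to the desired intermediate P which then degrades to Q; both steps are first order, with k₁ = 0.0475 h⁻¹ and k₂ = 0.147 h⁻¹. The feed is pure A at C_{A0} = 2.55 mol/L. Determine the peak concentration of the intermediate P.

0.481 mol/L

For a first-order series the maximum intermediate yield is C_{P,max}/C_{A0} = (k₁/k₂)^[k₂/(k₂−k₁)].
= (0.0475/0.147)^(0.147/(0.147−0.0475)) = (0.3231)^(1.477) = 0.1884.
C_{P,max} = 0.1884×2.55 = 0.481 mol/L.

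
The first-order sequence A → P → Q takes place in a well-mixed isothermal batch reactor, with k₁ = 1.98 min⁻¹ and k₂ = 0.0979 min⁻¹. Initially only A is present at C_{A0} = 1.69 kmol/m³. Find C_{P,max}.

For a first-order series the maximum intermediate yield is C_{P,max}/C_{A0} = (k₁/k₂)^[k₂/(k₂−k₁)].
= (1.98/0.0979)^(0.0979/(0.0979−1.98)) = (20.22)^(-0.05202) = 0.8552.
C_{P,max} = 0.8552×1.69 = 1.45 kmol/m³.

1.45 kmol/m³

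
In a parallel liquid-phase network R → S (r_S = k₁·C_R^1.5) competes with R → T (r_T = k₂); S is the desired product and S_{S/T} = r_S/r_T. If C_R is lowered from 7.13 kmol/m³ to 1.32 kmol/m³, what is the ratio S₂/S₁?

0.0797

S_{S/T} = (k₁/k₂)·C_R^1.5, so S₂/S₁ = (C_{R,2}/C_{R,1})^1.5.
= (1.32/7.13)^1.5 = (0.1851)^1.5 = 0.0797.
Selectivity toward S falls as C_R falls — high-concentration operation is favoured.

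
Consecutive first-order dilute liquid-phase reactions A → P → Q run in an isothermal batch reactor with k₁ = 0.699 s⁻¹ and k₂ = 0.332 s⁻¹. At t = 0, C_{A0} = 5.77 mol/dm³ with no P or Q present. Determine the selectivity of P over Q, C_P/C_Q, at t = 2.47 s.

Solving the coupled first-order balances gives C_P(t) = [k₁/(k₂−k₁)]·C_{A0}·(e^(−k₁t) − e^(−k₂t)).
e^(−k₁t) = e^(−0.699×2.47) = e^(−1.727) = 0.1779; e^(−k₂t) = e^(−0.8200) = 0.4404.
C_P = 0.699×5.77/(0.332−0.699) × (0.1779−0.4404) = (-10.99)×(-0.2625) = 2.885 mol/dm³.
C_A = C_{A0}e^(−k₁t) = 1.026 mol/dm³, so C_Q = C_{A0}−C_A−C_P = 1.859 mol/dm³; C_P/C_Q = 1.55.

1.55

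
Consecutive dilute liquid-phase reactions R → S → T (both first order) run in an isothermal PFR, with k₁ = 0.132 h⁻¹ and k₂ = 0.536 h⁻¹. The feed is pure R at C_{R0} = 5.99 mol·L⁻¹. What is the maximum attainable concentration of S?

0.933 mol·L⁻¹

For a first-order series the maximum intermediate yield is C_{S,max}/C_{R0} = (k₁/k₂)^[k₂/(k₂−k₁)].
= (0.132/0.536)^(0.536/(0.536−0.132)) = (0.2463)^(1.327) = 0.1558.
C_{S,max} = 0.1558×5.99 = 0.933 mol·L⁻¹.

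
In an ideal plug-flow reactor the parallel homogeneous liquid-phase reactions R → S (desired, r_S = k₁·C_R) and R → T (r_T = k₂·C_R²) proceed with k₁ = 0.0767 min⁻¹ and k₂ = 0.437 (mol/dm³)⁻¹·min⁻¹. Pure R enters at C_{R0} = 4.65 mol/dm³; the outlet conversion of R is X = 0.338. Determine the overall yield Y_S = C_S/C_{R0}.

C_R = C_{R0}(1−X) = 3.078 mol/dm³.
Along a PFR/batch, dC_S/dC_R = −r_S/(r_S+r_T) = −k₁/(k₁+k₂·C_R).
Integrating from C_{R0} to C_R: C_S = (0.0767/0.437)·ln[(0.0767+0.437·4.65)/(0.0767+0.437·3.08)] = 0.1755·ln(2.109/1.422) = 0.06917 mol/dm³.
Y_S = C_S/C_{R0} = 0.06917/4.65 = 0.0149.

0.0149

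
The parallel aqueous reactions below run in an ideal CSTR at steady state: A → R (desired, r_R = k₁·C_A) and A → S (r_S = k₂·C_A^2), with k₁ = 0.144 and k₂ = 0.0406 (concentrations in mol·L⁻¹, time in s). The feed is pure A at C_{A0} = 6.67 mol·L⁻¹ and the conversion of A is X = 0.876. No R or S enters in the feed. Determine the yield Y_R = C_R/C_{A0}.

Exit C_A = C_{A0}(1−X) = 6.67×0.124 = 0.8271 mol·L⁻¹.
A CSTR operates uniformly at the exit composition, giving r_R = 0.1191 and r_S = 0.02777 (each k·C_A^n at C_A = 0.8271).
Fraction of consumed A going to R: r_R/(r_R+r_S) = 0.8109.
C_R = 0.8109·C_{A0}·X = 0.8109×6.67×0.876 = 4.74 mol·L⁻¹; Y_R = C_R/C_{A0} = 0.710.

0.710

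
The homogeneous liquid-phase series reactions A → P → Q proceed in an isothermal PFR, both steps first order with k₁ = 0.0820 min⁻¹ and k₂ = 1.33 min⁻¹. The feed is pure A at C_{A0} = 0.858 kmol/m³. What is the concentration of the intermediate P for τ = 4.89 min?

0.0377 kmol/m³

Solving the coupled first-order balances gives C_P(τ) = [k₁/(k₂−k₁)]·C_{A0}·(e^(−k₁τ) − e^(−k₂τ)).
e^(−k₁τ) = e^(−0.0820×4.89) = e^(−0.4010) = 0.6697; e^(−k₂τ) = e^(−6.504) = 0.001498.
C_P = 0.0820×0.858/(1.33−0.0820) × (0.6697−0.001498) = 0.05638×0.6682 = 0.03767 kmol/m³.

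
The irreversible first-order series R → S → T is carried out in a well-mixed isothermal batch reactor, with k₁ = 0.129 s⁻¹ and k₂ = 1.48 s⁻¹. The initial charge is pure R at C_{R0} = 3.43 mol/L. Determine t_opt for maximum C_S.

For first-order series the maximum of C_S occurs at t_opt = ln(k₂/k₁)/(k₂−k₁).
= ln(1.48/0.129)/(1.48−0.129) = ln(11.47)/1.351 = 2.440/1.351 = 1.81 s.

1.81 s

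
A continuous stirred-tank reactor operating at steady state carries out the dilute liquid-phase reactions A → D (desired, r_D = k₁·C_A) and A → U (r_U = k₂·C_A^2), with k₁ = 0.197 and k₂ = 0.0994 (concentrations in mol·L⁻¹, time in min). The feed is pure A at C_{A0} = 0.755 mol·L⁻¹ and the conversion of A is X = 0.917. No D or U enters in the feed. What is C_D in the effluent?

0.671 mol·L⁻¹

Exit C_A = C_{A0}(1−X) = 0.755×0.0830 = 0.06266 mol·L⁻¹.
A CSTR operates uniformly at the exit composition, giving r_D = 0.01235 and r_U = 3.903×10^-4 (each k·C_A^n at C_A = 0.06266).
Fraction of consumed A going to D: r_D/(r_D+r_U) = 0.9694.
C_D = 0.9694·C_{A0}·X = 0.9694×0.755×0.917 = 0.671 mol·L⁻¹.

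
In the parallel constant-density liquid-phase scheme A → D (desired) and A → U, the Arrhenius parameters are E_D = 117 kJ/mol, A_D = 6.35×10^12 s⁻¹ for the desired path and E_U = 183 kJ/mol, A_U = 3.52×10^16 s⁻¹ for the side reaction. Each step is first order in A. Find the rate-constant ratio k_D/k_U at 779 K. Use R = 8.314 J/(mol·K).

Since both paths have the same order in A, the concentration cancels and S_{D/U} = k_D/k_U = (A_D/A_U)·exp[(E_U−E_D)/(RT)].
(E_U−E_D)/(RT) = (183−117)×10³/(8.314×779) = 66000/6477 = 10.19.
k_D/k_U = (6.35×10^12/3.52×10^16)·exp(10.19) = 1.804×10^-4 × 26649 = 4.81.

4.81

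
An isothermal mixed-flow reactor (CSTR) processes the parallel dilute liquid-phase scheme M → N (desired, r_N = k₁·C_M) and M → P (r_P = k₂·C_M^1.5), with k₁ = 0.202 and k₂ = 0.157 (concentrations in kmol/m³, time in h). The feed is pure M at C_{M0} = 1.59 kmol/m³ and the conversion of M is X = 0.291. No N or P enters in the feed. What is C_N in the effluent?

0.253 kmol/m³

Exit C_M = C_{M0}(1−X) = 1.59×0.709 = 1.127 kmol/m³.
Rates in a CSTR are evaluated at the outlet concentration: r_N = 0.202×1.127 = 0.2277, r_P = 0.157×1.127^1.5 = 0.1879.
Fraction of consumed M going to N: r_N/(r_N+r_P) = 0.5479.
C_N = 0.5479·C_{M0}·X = 0.5479×1.59×0.291 = 0.253 kmol/m³.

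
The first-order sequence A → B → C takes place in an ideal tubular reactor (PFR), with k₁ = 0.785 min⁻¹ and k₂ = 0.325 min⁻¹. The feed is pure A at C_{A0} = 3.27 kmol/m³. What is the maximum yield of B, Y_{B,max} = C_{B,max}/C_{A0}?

0.536

At the optimum, C_{B,max}/C_{A0} = (k₁/k₂)^[k₂/(k₂−k₁)].
= (0.785/0.325)^(0.325/(0.325−0.785)) = (2.415)^(-0.7065) = 0.5363.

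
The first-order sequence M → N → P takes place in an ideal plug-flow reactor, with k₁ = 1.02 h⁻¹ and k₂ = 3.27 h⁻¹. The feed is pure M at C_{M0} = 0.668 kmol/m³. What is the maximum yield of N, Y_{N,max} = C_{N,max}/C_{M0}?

For a first-order series the maximum intermediate yield is C_{N,max}/C_{M0} = (k₁/k₂)^[k₂/(k₂−k₁)].
= (1.02/3.27)^(3.27/(3.27−1.02)) = (0.3119)^(1.453) = 0.1839.

0.184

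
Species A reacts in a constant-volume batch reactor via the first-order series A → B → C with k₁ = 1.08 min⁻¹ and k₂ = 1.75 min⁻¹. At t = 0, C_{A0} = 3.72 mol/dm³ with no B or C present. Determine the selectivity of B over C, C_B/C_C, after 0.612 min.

1.37

Solving the coupled first-order balances gives C_B(t) = [k₁/(k₂−k₁)]·C_{A0}·(e^(−k₁t) − e^(−k₂t)).
e^(−k₁t) = e^(−1.08×0.612) = e^(−0.6610) = 0.5164; e^(−k₂t) = e^(−1.071) = 0.3427.
C_B = 1.08×3.72/(1.75−1.08) × (0.5164−0.3427) = 5.996×0.1737 = 1.042 mol/dm³.
C_A = C_{A0}e^(−k₁t) = 1.921 mol/dm³, so C_C = C_{A0}−C_A−C_B = 0.7576 mol/dm³; C_B/C_C = 1.37.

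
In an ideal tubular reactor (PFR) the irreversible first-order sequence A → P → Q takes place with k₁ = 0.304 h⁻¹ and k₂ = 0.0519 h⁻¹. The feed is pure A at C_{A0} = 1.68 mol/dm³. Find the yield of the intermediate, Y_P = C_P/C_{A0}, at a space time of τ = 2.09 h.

For first-order series with pure A initially, C_P(τ) = k₁C_{A0}/(k₂−k₁)·(e^(−k₁τ) − e^(−k₂τ)).
e^(−k₁τ) = e^(−0.304×2.09) = e^(−0.6354) = 0.5297; e^(−k₂τ) = e^(−0.1085) = 0.8972.
C_P = 0.304×1.68/(0.0519−0.304) × (0.5297−0.8972) = (-2.026)×(-0.3675) = 0.7444 mol/dm³.
Y_P = C_P/C_{A0} = 0.7444/1.68 = 0.443.

0.443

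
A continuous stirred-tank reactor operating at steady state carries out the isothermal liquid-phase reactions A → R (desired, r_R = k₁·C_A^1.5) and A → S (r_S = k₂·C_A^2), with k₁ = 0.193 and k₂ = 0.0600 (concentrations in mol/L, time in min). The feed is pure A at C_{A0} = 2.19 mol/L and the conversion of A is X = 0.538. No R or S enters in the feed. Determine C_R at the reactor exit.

0.898 mol/L

Exit C_A = C_{A0}(1−X) = 2.19×0.462 = 1.012 mol/L.
Rates in a CSTR are evaluated at the outlet concentration: r_R = 0.193×1.012^1.5 = 0.1964, r_S = 0.0600×1.012^2 = 0.06142.
Fraction of consumed A going to R: r_R/(r_R+r_S) = 0.7618.
C_R = 0.7618·C_{A0}·X = 0.7618×2.19×0.538 = 0.898 mol/L.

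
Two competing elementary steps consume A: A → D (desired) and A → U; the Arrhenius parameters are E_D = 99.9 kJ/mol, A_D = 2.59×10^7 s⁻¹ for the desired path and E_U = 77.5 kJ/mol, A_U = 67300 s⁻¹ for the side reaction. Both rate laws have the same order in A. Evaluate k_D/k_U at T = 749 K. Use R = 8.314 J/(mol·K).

Since both paths have the same order in A, the concentration cancels and S_{D/U} = k_D/k_U = (A_D/A_U)·exp[(E_U−E_D)/(RT)].
(E_U−E_D)/(RT) = (77.5−99.9)×10³/(8.314×749) = -22400/6227 = -3.597.
k_D/k_U = (2.59×10^7/67300)·exp(-3.597) = 384.8 × 0.02740 = 10.5.
Since E_D > E_U, raising the temperature improves selectivity toward D.

10.5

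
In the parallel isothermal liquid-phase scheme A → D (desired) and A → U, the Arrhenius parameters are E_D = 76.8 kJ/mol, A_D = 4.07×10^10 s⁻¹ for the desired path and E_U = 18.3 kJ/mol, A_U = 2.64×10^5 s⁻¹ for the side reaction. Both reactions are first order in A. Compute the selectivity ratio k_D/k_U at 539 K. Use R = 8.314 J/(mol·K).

0.330

With equal orders, S_{D/U} = k_D/k_U = (A_D/A_U)·exp[(E_U−E_D)/(RT)].
(E_U−E_D)/(RT) = (18.3−76.8)×10³/(8.314×539) = -58500/4481 = -13.05.
k_D/k_U = (4.07×10^10/2.64×10^5)·exp(-13.05) = 1.542×10^5 × 2.141×10^-6 = 0.330.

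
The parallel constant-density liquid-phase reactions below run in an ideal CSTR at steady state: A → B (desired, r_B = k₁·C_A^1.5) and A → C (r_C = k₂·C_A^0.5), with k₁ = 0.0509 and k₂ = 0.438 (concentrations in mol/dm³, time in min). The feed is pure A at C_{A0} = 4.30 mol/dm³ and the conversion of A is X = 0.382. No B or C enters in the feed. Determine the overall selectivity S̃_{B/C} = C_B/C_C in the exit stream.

Exit C_A = C_{A0}(1−X) = 4.30×0.618 = 2.657 mol/dm³.
A CSTR operates uniformly at the exit composition, giving r_B = 0.2205 and r_C = 0.7140 (each k·C_A^n at C_A = 2.657).
Overall selectivity = C_B/C_C = r_Bτ/(r_Cτ) = r_B/r_C = 0.309.

0.309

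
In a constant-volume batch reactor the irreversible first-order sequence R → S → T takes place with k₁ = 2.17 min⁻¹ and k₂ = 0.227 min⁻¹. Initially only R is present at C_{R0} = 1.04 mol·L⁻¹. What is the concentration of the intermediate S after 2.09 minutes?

0.710 mol·L⁻¹

Solving the coupled first-order balances gives C_S(t) = [k₁/(k₂−k₁)]·C_{R0}·(e^(−k₁t) − e^(−k₂t)).
e^(−k₁t) = e^(−2.17×2.09) = e^(−4.535) = 0.01072; e^(−k₂t) = e^(−0.4744) = 0.6222.
C_S = 2.17×1.04/(0.227−2.17) × (0.01072−0.6222) = (-1.162)×(-0.6115) = 0.7103 mol·L⁻¹.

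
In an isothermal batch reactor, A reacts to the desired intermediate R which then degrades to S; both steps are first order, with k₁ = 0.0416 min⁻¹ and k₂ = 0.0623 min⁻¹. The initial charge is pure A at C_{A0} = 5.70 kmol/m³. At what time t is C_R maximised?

19.5 min

The intermediate peaks when r₁ = r₂, i.e. k₁e^(−k₁t) = k₂e^(−k₂t), giving t_opt = ln(k₂/k₁)/(k₂−k₁).
= ln(0.0623/0.0416)/(0.0623−0.0416) = ln(1.498)/0.02070 = 0.4039/0.02070 = 19.5 min.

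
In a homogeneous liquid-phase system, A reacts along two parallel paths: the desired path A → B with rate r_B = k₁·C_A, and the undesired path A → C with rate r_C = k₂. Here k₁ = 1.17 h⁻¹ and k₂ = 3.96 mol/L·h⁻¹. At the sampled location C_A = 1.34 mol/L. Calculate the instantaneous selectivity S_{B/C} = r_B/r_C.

0.396

S_{B/C} = r_B/r_C = (k₁·C_A)/(k₂) = (k₁/k₂)·C_A.
= (1.17×1.340) / (3.96) = 1.568/3.960 = 0.396.
Since the desired path is higher order in A, keeping C_A high (PFR or concentrated feed) favours B.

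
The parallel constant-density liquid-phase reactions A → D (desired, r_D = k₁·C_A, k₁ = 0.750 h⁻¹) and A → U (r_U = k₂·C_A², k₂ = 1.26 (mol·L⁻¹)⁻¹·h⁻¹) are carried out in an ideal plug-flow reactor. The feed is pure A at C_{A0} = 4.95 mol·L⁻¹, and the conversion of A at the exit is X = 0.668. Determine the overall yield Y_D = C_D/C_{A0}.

C_A = C_{A0}(1−X) = 1.643 mol·L⁻¹.
Along a PFR/batch, dC_D/dC_A = −r_D/(r_D+r_U) = −k₁/(k₁+k₂·C_A).
Integrating from C_{A0} to C_A: C_D = (0.750/1.26)·ln[(0.750+1.26·4.95)/(0.750+1.26·1.64)] = 0.5952·ln(6.987/2.821) = 0.5399 mol·L⁻¹.
Y_D = C_D/C_{A0} = 0.5399/4.95 = 0.109.

0.109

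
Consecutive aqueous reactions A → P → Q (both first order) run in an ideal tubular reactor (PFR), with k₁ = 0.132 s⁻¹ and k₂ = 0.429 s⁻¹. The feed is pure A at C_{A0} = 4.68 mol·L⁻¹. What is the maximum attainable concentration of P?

At the optimum, C_{P,max}/C_{A0} = (k₁/k₂)^[k₂/(k₂−k₁)].
= (0.132/0.429)^(0.429/(0.429−0.132)) = (0.3077)^(1.444) = 0.1822.
C_{P,max} = 0.1822×4.68 = 0.853 mol·L⁻¹.

0.853 mol·L⁻¹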